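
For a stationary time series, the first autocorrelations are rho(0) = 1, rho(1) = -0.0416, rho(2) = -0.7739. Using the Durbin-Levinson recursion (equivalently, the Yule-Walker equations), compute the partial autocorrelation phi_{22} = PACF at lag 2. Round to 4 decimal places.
\phi_{22} = -0.7770

The PACF at lag k is phi_{kk}, the last component of the solution
to the Yule-Walker system G_k phi = r_k where
  (G_k)_{ij} = rho(|i - j|), (r_k)_i = rho(i), i,j = 1..k.
Equivalently, Durbin-Levinson gives phi_{kk} iteratively:
  phi_{11} = rho(1)
  phi_{kk} = [rho(k) - sum_{j=1..k-1} phi_{k-1,j} rho(k-j)]
            / [1 - sum_{j=1..k-1} phi_{k-1,j} rho(j)],
  phi_{k,j} = phi_{k-1,j} - phi_{kk} phi_{k-1,k-j},  j = 1..k-1.
Step k = 1:
  phi_11 = rho(1) = -0.0416.
Step k = 2:
  phi_22 = [rho(2) - phi_11 rho(1)] / [1 - phi_11 rho(1)] = [-0.7739 - (-0.0416)(-0.0416)] / [1 - (-0.0416)(-0.0416)]
         = -0.77563056 / 0.99826944 = -0.777.
Therefore phi_{22} = -0.7770.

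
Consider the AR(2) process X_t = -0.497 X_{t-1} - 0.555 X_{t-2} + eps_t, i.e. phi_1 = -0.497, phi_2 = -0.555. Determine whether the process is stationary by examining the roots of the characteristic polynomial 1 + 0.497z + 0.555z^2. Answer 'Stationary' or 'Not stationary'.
\text{Stationary}

The AR(p) characteristic polynomial is P(z) = 1 + 0.497z + 0.555z^2.
Stationarity requires all roots to lie outside the unit circle, i.e. |z| > 1 for every root.
Set 1 + (0.497) z + (0.555) z^2 = 0, i.e. a z^2 + b z + c = 0 with a = 0.555, b = 0.497, c = 1.
Discriminant D = b^2 - 4ac = (0.497)^2 - 4*(0.555)*1 = 0.247009 - (2.22) = -1.972991.
D < 0, so the roots are the complex-conjugate pair z = (-b +/- i sqrt(-D)) / (2a) = -0.4477 +/- 1.2654i.
For a conjugate pair |z|^2 = z * conj(z) = (product of roots) = c/a = 1/(0.555) = 1.801802, so |z| = sqrt(1.801802) = 1.3423 for both roots.
Moduli of all roots: 1.3423, 1.3423.
All moduli strictly greater than 1? Yes.
Verdict: Stationary.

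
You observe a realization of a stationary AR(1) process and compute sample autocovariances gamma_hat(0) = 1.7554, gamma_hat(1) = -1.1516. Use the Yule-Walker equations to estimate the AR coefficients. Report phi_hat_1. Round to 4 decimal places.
\hat\phi_{1} = -0.6560

The Yule-Walker equations for an AR(p) process read, in matrix form,
  Gamma_p phi = r_p,   with   (Gamma_p)_{ij} = gamma(|i - j|),
                       (r_p)_i = gamma(i),   i,j = 1..p.
Substitute the sample gammas (Toeplitz matrix and right-hand side of size 1):
  Gamma_p = [[1.7554]]
  r_p     = [-1.1516]
With p = 1 this is the single equation gamma(0) phi_1 = gamma(1):
  phi_hat_1 = gamma(1) / gamma(0) = -1.1516 / 1.7554 = -0.6560.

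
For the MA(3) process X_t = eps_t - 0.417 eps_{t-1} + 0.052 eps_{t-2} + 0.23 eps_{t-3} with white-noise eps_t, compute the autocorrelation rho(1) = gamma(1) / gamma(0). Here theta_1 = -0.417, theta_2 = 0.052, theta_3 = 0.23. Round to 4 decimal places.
\rho(1) = -0.3471

For an MA(q) process with theta_0 = 1, the autocovariance is
  gamma(k) = sigma^2 * sum_{i=0..q-k} theta_i * theta_{i+k},
and rho(k) = gamma(k) / gamma(0). Sigma^2 cancels.
  numerator   = (1)*(-0.417) + (-0.417)*(0.052) + (0.052)*(0.23) = -0.426724.
  denominator = (1)^2 + (-0.417)^2 + (0.052)^2 + (0.23)^2 = 1.229493.
  rho(1) = -0.426724 / 1.229493 = -0.3471.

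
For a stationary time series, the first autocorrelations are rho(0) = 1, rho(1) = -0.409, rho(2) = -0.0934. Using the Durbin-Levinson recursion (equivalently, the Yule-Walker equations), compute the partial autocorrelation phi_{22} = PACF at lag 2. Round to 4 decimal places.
\phi_{22} = -0.3130

The PACF at lag k is phi_{kk}, the last component of the solution
to the Yule-Walker system G_k phi = r_k where
  (G_k)_{ij} = rho(|i - j|), (r_k)_i = rho(i), i,j = 1..k.
Equivalently, Durbin-Levinson gives phi_{kk} iteratively:
  phi_{11} = rho(1)
  phi_{kk} = [rho(k) - sum_{j=1..k-1} phi_{k-1,j} rho(k-j)]
            / [1 - sum_{j=1..k-1} phi_{k-1,j} rho(j)],
  phi_{k,j} = phi_{k-1,j} - phi_{kk} phi_{k-1,k-j},  j = 1..k-1.
Step k = 1:
  phi_11 = rho(1) = -0.409.
Step k = 2:
  phi_22 = [rho(2) - phi_11 rho(1)] / [1 - phi_11 rho(1)] = [-0.0934 - (-0.409)(-0.409)] / [1 - (-0.409)(-0.409)]
         = -0.260681 / 0.832719 = -0.313.
Therefore phi_{22} = -0.3130.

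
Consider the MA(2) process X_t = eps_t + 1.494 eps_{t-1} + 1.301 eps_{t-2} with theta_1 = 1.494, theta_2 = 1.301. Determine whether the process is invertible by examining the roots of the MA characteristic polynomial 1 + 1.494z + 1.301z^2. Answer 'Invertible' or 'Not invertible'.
\text{Not invertible}

The MA(q) characteristic polynomial is P(z) = 1 + 1.494z + 1.301z^2.
Invertibility requires all roots to lie outside the unit circle, i.e. |z| > 1 for every root.
Set 1 + (1.494) z + (1.301) z^2 = 0, i.e. a z^2 + b z + c = 0 with a = 1.301, b = 1.494, c = 1.
Discriminant D = b^2 - 4ac = (1.494)^2 - 4*(1.301)*1 = 2.232036 - (5.204) = -2.971964.
D < 0, so the roots are the complex-conjugate pair z = (-b +/- i sqrt(-D)) / (2a) = -0.5742 +/- 0.6625i.
For a conjugate pair |z|^2 = z * conj(z) = (product of roots) = c/a = 1/(1.301) = 0.76864, so |z| = sqrt(0.76864) = 0.8767 for both roots.
Moduli of all roots: 0.8767, 0.8767.
All moduli strictly greater than 1? No.
Verdict: Not invertible.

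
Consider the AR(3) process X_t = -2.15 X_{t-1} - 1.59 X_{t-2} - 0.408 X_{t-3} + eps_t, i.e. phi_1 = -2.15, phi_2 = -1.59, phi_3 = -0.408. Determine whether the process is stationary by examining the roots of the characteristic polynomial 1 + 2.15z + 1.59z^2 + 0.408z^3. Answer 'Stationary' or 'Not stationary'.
\text{Stationary}

The AR(p) characteristic polynomial is P(z) = 1 + 2.15z + 1.59z^2 + 0.408z^3.
Stationarity requires all roots to lie outside the unit circle, i.e. |z| > 1 for every root.
Degree 3: look for a simple real root z0 first, then factor out (1 - z/z0) and solve the remaining quadratic.
Testing z0 = -1.25: P(-1.25) = 1 + (2.15)(-1.25) + (1.59)(-1.25)^2 + (0.408)(-1.25)^3
  = 1 + (-2.6875) + (2.484375) + (-0.796875) = 0.  So z_0 = -1.25 is a root, |z_0| = 1.25.
Divide out the factor (1 + 0.8 z) = (1 - z/z0) (since 1/z0 = -0.8):
  P(z) = (1 + 0.8 z)(1 + (1.35) z + (0.51) z^2)
  [check: z-coef 1.35 - (-0.8) = 2.15; z^2-coef 0.51 - (-0.8)(1.35) = 1.59; z^3-coef -(-0.8)(0.51) = 0.408.]
Remaining roots from the quadratic factor 1 + (1.35) z + (0.51) z^2:
  Set 1 + (1.35) z + (0.51) z^2 = 0, i.e. a z^2 + b z + c = 0 with a = 0.51, b = 1.35, c = 1.
  Discriminant D = b^2 - 4ac = (1.35)^2 - 4*(0.51)*1 = 1.8225 - (2.04) = -0.2175.
  D < 0, so the roots are the complex-conjugate pair z = (-b +/- i sqrt(-D)) / (2a) = -1.3235 +/- 0.4572i.
  For a conjugate pair |z|^2 = z * conj(z) = (product of roots) = c/a = 1/(0.51) = 1.960784, so |z| = sqrt(1.960784) = 1.4003 for both roots.
Moduli of all roots: 1.2500, 1.4003, 1.4003.
All moduli strictly greater than 1? Yes.
Verdict: Stationary.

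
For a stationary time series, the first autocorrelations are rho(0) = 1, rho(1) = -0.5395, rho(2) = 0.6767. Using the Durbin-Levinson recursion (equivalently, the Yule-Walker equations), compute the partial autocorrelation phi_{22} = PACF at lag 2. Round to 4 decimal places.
\phi_{22} = 0.5440

The PACF at lag k is phi_{kk}, the last component of the solution
to the Yule-Walker system G_k phi = r_k where
  (G_k)_{ij} = rho(|i - j|), (r_k)_i = rho(i), i,j = 1..k.
Equivalently, Durbin-Levinson gives phi_{kk} iteratively:
  phi_{11} = rho(1)
  phi_{kk} = [rho(k) - sum_{j=1..k-1} phi_{k-1,j} rho(k-j)]
            / [1 - sum_{j=1..k-1} phi_{k-1,j} rho(j)],
  phi_{k,j} = phi_{k-1,j} - phi_{kk} phi_{k-1,k-j},  j = 1..k-1.
Step k = 1:
  phi_11 = rho(1) = -0.5395.
Step k = 2:
  phi_22 = [rho(2) - phi_11 rho(1)] / [1 - phi_11 rho(1)] = [0.6767 - (-0.5395)(-0.5395)] / [1 - (-0.5395)(-0.5395)]
         = 0.38563975 / 0.70893975 = 0.544.
Therefore phi_{22} = 0.5440.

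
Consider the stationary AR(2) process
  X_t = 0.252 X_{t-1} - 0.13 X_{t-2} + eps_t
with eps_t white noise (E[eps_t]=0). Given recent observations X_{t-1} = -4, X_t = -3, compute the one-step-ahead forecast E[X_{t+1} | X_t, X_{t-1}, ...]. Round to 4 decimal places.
E[X_{t+1} \mid \mathcal F_t] = -0.2360

For an AR(p) model X_t = c + sum_i phi_i X_{t-i} + eps_t, the
one-step-ahead conditional mean is
  E[X_{t+1} | X_t, ...] = c + sum_i phi_i X_{t+1-i}.
Substitute known values:
  E[X_{t+1} | ...] = (0.252) * (-3) + (-0.13) * (-4)
                   = -0.2360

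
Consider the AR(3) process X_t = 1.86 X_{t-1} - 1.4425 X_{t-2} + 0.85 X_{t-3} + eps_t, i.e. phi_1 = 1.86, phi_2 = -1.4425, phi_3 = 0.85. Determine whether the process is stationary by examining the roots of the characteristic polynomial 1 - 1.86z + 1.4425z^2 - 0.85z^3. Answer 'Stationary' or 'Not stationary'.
\text{Not stationary}

The AR(p) characteristic polynomial is P(z) = 1 - 1.86z + 1.4425z^2 - 0.85z^3.
Stationarity requires all roots to lie outside the unit circle, i.e. |z| > 1 for every root.
Degree 3: look for a simple real root z0 first, then factor out (1 - z/z0) and solve the remaining quadratic.
Testing z0 = 0.8: P(0.8) = 1 + (-1.86)(0.8) + (1.4425)(0.8)^2 + (-0.85)(0.8)^3
  = 1 + (-1.488) + (0.9232) + (-0.4352) = 0.  So z_0 = 0.8 is a root, |z_0| = 0.8.
Divide out the factor (1 - 1.25 z) = (1 - z/z0) (since 1/z0 = 1.25):
  P(z) = (1 - 1.25 z)(1 + (-0.61) z + (0.68) z^2)
  [check: z-coef -0.61 - (1.25) = -1.86; z^2-coef 0.68 - (1.25)(-0.61) = 1.4425; z^3-coef -(1.25)(0.68) = -0.85.]
Remaining roots from the quadratic factor 1 + (-0.61) z + (0.68) z^2:
  Set 1 + (-0.61) z + (0.68) z^2 = 0, i.e. a z^2 + b z + c = 0 with a = 0.68, b = -0.61, c = 1.
  Discriminant D = b^2 - 4ac = (-0.61)^2 - 4*(0.68)*1 = 0.3721 - (2.72) = -2.3479.
  D < 0, so the roots are the complex-conjugate pair z = (-b +/- i sqrt(-D)) / (2a) = 0.4485 +/- 1.1267i.
  For a conjugate pair |z|^2 = z * conj(z) = (product of roots) = c/a = 1/(0.68) = 1.470588, so |z| = sqrt(1.470588) = 1.2127 for both roots.
Moduli of all roots: 0.8000, 1.2127, 1.2127.
All moduli strictly greater than 1? No.
Verdict: Not stationary.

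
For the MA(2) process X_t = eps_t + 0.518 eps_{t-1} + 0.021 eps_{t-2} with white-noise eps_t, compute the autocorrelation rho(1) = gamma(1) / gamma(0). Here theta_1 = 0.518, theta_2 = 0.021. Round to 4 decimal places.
\rho(1) = 0.4168

For an MA(q) process with theta_0 = 1, the autocovariance is
  gamma(k) = sigma^2 * sum_{i=0..q-k} theta_i * theta_{i+k},
and rho(k) = gamma(k) / gamma(0). Sigma^2 cancels.
  numerator   = (1)*(0.518) + (0.518)*(0.021) = 0.528878.
  denominator = (1)^2 + (0.518)^2 + (0.021)^2 = 1.268765.
  rho(1) = 0.528878 / 1.268765 = 0.4168.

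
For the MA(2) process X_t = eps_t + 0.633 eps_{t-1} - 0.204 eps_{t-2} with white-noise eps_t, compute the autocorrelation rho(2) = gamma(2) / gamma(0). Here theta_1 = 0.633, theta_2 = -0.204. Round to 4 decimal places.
\rho(2) = -0.1414

For an MA(q) process with theta_0 = 1, the autocovariance is
  gamma(k) = sigma^2 * sum_{i=0..q-k} theta_i * theta_{i+k},
and rho(k) = gamma(k) / gamma(0). Sigma^2 cancels.
  numerator   = (1)*(-0.204) = -0.204.
  denominator = (1)^2 + (0.633)^2 + (-0.204)^2 = 1.442305.
  rho(2) = -0.204 / 1.442305 = -0.1414.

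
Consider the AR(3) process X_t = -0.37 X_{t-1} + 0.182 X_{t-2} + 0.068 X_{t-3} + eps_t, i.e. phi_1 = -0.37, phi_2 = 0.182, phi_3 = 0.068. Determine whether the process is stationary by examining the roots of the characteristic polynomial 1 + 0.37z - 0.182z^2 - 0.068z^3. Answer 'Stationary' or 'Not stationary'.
\text{Stationary}

The AR(p) characteristic polynomial is P(z) = 1 + 0.37z - 0.182z^2 - 0.068z^3.
Stationarity requires all roots to lie outside the unit circle, i.e. |z| > 1 for every root.
Degree 3: look for a simple real root z0 first, then factor out (1 - z/z0) and solve the remaining quadratic.
Testing z0 = -2.5: P(-2.5) = 1 + (0.37)(-2.5) + (-0.182)(-2.5)^2 + (-0.068)(-2.5)^3
  = 1 + (-0.925) + (-1.1375) + (1.0625) = 0.  So z_0 = -2.5 is a root, |z_0| = 2.5.
Divide out the factor (1 + 0.4 z) = (1 - z/z0) (since 1/z0 = -0.4):
  P(z) = (1 + 0.4 z)(1 + (-0.03) z + (-0.17) z^2)
  [check: z-coef -0.03 - (-0.4) = 0.37; z^2-coef -0.17 - (-0.4)(-0.03) = -0.182; z^3-coef -(-0.4)(-0.17) = -0.068.]
Remaining roots from the quadratic factor 1 + (-0.03) z + (-0.17) z^2:
  Set 1 + (-0.03) z + (-0.17) z^2 = 0, i.e. a z^2 + b z + c = 0 with a = -0.17, b = -0.03, c = 1.
  Discriminant D = b^2 - 4ac = (-0.03)^2 - 4*(-0.17)*1 = 0.0009 - (-0.68) = 0.6809.
  D >= 0, so the roots are real: z = (-b +/- sqrt(D)) / (2a) = (0.03 +/- 0.825167) / (-0.34).
    z_1 = (0.03 + 0.825167) / (-0.34) = -2.5152,   |z_1| = 2.5152.
    z_2 = (0.03 - 0.825167) / (-0.34) = 2.3387,   |z_2| = 2.3387.
Moduli of all roots: 2.5000, 2.5152, 2.3387.
All moduli strictly greater than 1? Yes.
Verdict: Stationary.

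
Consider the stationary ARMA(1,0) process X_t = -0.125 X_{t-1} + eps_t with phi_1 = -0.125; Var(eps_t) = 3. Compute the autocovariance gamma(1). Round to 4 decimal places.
\gamma(1) = -0.3810

Multiply the model equation by X_{t-k} and take expectations. With theta_0 = psi_0 = 1 and psi_j the MA(infinity) weights, this gives
  gamma(k) - sum_i phi_i gamma(k-i) = c_k,
  c_k = sigma^2 * sum_{j=k..q} theta_j psi_{j-k}   (c_k = 0 for k > q),
using gamma(-m) = gamma(m).
Pure AR (q = 0): c_0 = sigma^2 = 3, c_k = 0 for k >= 1.
Equations for k = 0 and k = 1 (AR order 1):
  gamma(0) = phi_1 gamma(1) + c_0
  gamma(1) = phi_1 gamma(0) + c_1
Substituting the second into the first: gamma(0) (1 - phi_1^2) = c_0 + phi_1 c_1, so
  gamma(0) = c_0 / (1 - phi_1^2) = 3 / (1 - (-0.125)^2) = 3 / 0.984375 = 3.047619.
  gamma(1) = phi_1 gamma(0) = (-0.125)(3.047619) = -0.380952.
Therefore gamma(1) = -0.3810 (to 4 decimal places).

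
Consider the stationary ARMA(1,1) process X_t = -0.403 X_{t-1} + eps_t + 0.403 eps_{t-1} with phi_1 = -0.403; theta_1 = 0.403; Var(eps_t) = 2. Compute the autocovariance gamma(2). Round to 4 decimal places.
\gamma(2) = 0.0000

Multiply the model equation by X_{t-k} and take expectations. With theta_0 = psi_0 = 1 and psi_j the MA(infinity) weights, this gives
  gamma(k) - sum_i phi_i gamma(k-i) = c_k,
  c_k = sigma^2 * sum_{j=k..q} theta_j psi_{j-k}   (c_k = 0 for k > q),
using gamma(-m) = gamma(m).
psi-weights needed (psi_j = theta_j + sum_i phi_i psi_{j-i}):
  psi_1 = theta_1 + phi_1 = 0.403 + (-0.403) = 0
Right-hand sides:
  c_0 = sigma^2 (1 + theta_1 psi_1) = 2 * (1 + (0.403)(0)) = 2 * 1 = 2
  c_1 = sigma^2 theta_1 = 2 * (0.403) = 0.806
  c_2 = 0
Equations for k = 0 and k = 1 (AR order 1):
  gamma(0) = phi_1 gamma(1) + c_0
  gamma(1) = phi_1 gamma(0) + c_1
Substituting the second into the first: gamma(0) (1 - phi_1^2) = c_0 + phi_1 c_1, so
  gamma(0) = (c_0 + phi_1 c_1) / (1 - phi_1^2) = (2 + (-0.403)(0.806)) / (1 - (-0.403)^2) = 1.675182 / 0.837591 = 2.
  gamma(1) = phi_1 gamma(0) + c_1 = (-0.403)(2) + (0.806) = 0.
For k = 2 (> q): gamma(2) = phi_1 gamma(1) = (-0.403)(0) = 0.
Therefore gamma(2) = 0.0000 (to 4 decimal places).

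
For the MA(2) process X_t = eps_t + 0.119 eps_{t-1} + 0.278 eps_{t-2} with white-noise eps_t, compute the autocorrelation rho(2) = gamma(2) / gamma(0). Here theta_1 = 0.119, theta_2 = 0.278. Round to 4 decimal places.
\rho(2) = 0.2547

For an MA(q) process with theta_0 = 1, the autocovariance is
  gamma(k) = sigma^2 * sum_{i=0..q-k} theta_i * theta_{i+k},
and rho(k) = gamma(k) / gamma(0). Sigma^2 cancels.
  numerator   = (1)*(0.278) = 0.278.
  denominator = (1)^2 + (0.119)^2 + (0.278)^2 = 1.091445.
  rho(2) = 0.278 / 1.091445 = 0.2547.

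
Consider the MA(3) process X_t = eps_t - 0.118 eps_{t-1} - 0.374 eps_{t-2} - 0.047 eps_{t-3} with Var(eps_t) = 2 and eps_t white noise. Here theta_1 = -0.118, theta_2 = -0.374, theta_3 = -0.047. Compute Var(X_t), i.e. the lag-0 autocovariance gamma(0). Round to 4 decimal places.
\gamma(0) = 2.3120

For an MA(q) process X_t = eps_t + sum_i theta_i eps_{t-i} with
Var(eps_t) = sigma^2, the variance is
  gamma(0) = sigma^2 * (1 + sum_i theta_i^2).
  sum_i theta_i^2 = (-0.118)^2 + (-0.374)^2 + (-0.047)^2 = 0.013924 + 0.139876 + 0.002209 = 0.156009.
  gamma(0) = 2 * (1 + 0.156009) = 2 * 1.156009 = 2.312018, which rounds to 2.3120.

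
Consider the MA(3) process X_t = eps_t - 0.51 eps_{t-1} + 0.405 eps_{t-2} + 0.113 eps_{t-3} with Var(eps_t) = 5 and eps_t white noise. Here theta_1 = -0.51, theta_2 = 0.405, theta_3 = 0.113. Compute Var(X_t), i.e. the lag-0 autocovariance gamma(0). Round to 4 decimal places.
\gamma(0) = 7.1845

For an MA(q) process X_t = eps_t + sum_i theta_i eps_{t-i} with
Var(eps_t) = sigma^2, the variance is
  gamma(0) = sigma^2 * (1 + sum_i theta_i^2).
  sum_i theta_i^2 = (-0.51)^2 + (0.405)^2 + (0.113)^2 = 0.2601 + 0.164025 + 0.012769 = 0.436894.
  gamma(0) = 5 * (1 + 0.436894) = 5 * 1.436894 = 7.18447, which rounds to 7.1845.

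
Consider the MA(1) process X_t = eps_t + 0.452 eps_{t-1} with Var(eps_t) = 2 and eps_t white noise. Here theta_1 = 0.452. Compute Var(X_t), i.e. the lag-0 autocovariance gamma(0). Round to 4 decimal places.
\gamma(0) = 2.4086

For an MA(q) process X_t = eps_t + sum_i theta_i eps_{t-i} with
Var(eps_t) = sigma^2, the variance is
  gamma(0) = sigma^2 * (1 + sum_i theta_i^2).
  sum_i theta_i^2 = (0.452)^2 = 0.204304.
  gamma(0) = 2 * (1 + 0.204304) = 2 * 1.204304 = 2.408608, which rounds to 2.4086.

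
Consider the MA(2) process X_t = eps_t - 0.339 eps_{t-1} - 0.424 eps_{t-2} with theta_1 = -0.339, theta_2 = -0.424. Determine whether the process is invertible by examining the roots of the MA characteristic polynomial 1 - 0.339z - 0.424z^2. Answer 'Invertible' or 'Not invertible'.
\text{Invertible}

The MA(q) characteristic polynomial is P(z) = 1 - 0.339z - 0.424z^2.
Invertibility requires all roots to lie outside the unit circle, i.e. |z| > 1 for every root.
Set 1 + (-0.339) z + (-0.424) z^2 = 0, i.e. a z^2 + b z + c = 0 with a = -0.424, b = -0.339, c = 1.
Discriminant D = b^2 - 4ac = (-0.339)^2 - 4*(-0.424)*1 = 0.114921 - (-1.696) = 1.810921.
D >= 0, so the roots are real: z = (-b +/- sqrt(D)) / (2a) = (0.339 +/- 1.345705) / (-0.848).
  z_1 = (0.339 + 1.345705) / (-0.848) = -1.9867,   |z_1| = 1.9867.
  z_2 = (0.339 - 1.345705) / (-0.848) = 1.1872,   |z_2| = 1.1872.
Moduli of all roots: 1.9867, 1.1872.
All moduli strictly greater than 1? Yes.
Verdict: Invertible.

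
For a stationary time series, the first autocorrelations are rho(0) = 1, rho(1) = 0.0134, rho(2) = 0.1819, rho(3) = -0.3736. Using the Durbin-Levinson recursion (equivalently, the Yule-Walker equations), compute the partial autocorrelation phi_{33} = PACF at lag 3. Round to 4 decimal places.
\phi_{33} = -0.3910

The PACF at lag k is phi_{kk}, the last component of the solution
to the Yule-Walker system G_k phi = r_k where
  (G_k)_{ij} = rho(|i - j|), (r_k)_i = rho(i), i,j = 1..k.
Equivalently, Durbin-Levinson gives phi_{kk} iteratively:
  phi_{11} = rho(1)
  phi_{kk} = [rho(k) - sum_{j=1..k-1} phi_{k-1,j} rho(k-j)]
            / [1 - sum_{j=1..k-1} phi_{k-1,j} rho(j)],
  phi_{k,j} = phi_{k-1,j} - phi_{kk} phi_{k-1,k-j},  j = 1..k-1.
Step k = 1:
  phi_11 = rho(1) = 0.0134.
Step k = 2:
  phi_22 = [rho(2) - phi_11 rho(1)] / [1 - phi_11 rho(1)] = [0.1819 - (0.0134)(0.0134)] / [1 - (0.0134)(0.0134)]
         = 0.18172044 / 0.99982044 = 0.181753.
  Update: phi_21 = phi_11 - phi_22 phi_11 = 0.0134 - (0.181753)(0.0134) = 0.010965.
Step k = 3:
  phi_33 = [rho(3) - phi_21 rho(2) - phi_22 rho(1)] / [1 - phi_21 rho(1) - phi_22 rho(2)]
    numerator   = -0.3736 - (0.010965)(0.1819) - (0.181753)(0.0134) = -0.37802994
    denominator = 1 - (0.010965)(0.0134) - (0.181753)(0.1819) = 0.96679219
  phi_33 = -0.37802994 / 0.96679219 = -0.391.
Therefore phi_{33} = -0.3910.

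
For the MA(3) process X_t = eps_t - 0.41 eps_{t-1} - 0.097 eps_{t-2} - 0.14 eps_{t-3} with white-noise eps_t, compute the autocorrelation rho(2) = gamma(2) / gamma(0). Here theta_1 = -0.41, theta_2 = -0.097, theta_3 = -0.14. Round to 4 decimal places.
\rho(2) = -0.0331

For an MA(q) process with theta_0 = 1, the autocovariance is
  gamma(k) = sigma^2 * sum_{i=0..q-k} theta_i * theta_{i+k},
and rho(k) = gamma(k) / gamma(0). Sigma^2 cancels.
  numerator   = (1)*(-0.097) + (-0.41)*(-0.14) = -0.0396.
  denominator = (1)^2 + (-0.41)^2 + (-0.097)^2 + (-0.14)^2 = 1.197109.
  rho(2) = -0.0396 / 1.197109 = -0.0331.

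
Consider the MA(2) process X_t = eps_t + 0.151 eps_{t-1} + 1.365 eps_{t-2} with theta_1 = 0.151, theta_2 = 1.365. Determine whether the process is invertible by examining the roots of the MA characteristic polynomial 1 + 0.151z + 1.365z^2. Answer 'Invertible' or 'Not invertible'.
\text{Not invertible}

The MA(q) characteristic polynomial is P(z) = 1 + 0.151z + 1.365z^2.
Invertibility requires all roots to lie outside the unit circle, i.e. |z| > 1 for every root.
Set 1 + (0.151) z + (1.365) z^2 = 0, i.e. a z^2 + b z + c = 0 with a = 1.365, b = 0.151, c = 1.
Discriminant D = b^2 - 4ac = (0.151)^2 - 4*(1.365)*1 = 0.022801 - (5.46) = -5.437199.
D < 0, so the roots are the complex-conjugate pair z = (-b +/- i sqrt(-D)) / (2a) = -0.0553 +/- 0.8541i.
For a conjugate pair |z|^2 = z * conj(z) = (product of roots) = c/a = 1/(1.365) = 0.732601, so |z| = sqrt(0.732601) = 0.8559 for both roots.
Moduli of all roots: 0.8559, 0.8559.
All moduli strictly greater than 1? No.
Verdict: Not invertible.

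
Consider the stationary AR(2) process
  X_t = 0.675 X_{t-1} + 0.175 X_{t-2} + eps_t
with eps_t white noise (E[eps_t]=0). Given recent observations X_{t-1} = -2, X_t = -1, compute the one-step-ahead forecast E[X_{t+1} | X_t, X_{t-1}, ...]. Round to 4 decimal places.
E[X_{t+1} \mid \mathcal F_t] = -1.0250

For an AR(p) model X_t = c + sum_i phi_i X_{t-i} + eps_t, the
one-step-ahead conditional mean is
  E[X_{t+1} | X_t, ...] = c + sum_i phi_i X_{t+1-i}.
Substitute known values:
  E[X_{t+1} | ...] = (0.675) * (-1) + (0.175) * (-2)
                   = -1.0250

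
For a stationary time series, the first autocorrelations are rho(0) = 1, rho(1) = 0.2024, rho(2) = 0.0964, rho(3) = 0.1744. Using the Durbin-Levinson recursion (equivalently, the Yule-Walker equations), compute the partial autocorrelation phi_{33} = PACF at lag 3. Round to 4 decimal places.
\phi_{33} = 0.1510

The PACF at lag k is phi_{kk}, the last component of the solution
to the Yule-Walker system G_k phi = r_k where
  (G_k)_{ij} = rho(|i - j|), (r_k)_i = rho(i), i,j = 1..k.
Equivalently, Durbin-Levinson gives phi_{kk} iteratively:
  phi_{11} = rho(1)
  phi_{kk} = [rho(k) - sum_{j=1..k-1} phi_{k-1,j} rho(k-j)]
            / [1 - sum_{j=1..k-1} phi_{k-1,j} rho(j)],
  phi_{k,j} = phi_{k-1,j} - phi_{kk} phi_{k-1,k-j},  j = 1..k-1.
Step k = 1:
  phi_11 = rho(1) = 0.2024.
Step k = 2:
  phi_22 = [rho(2) - phi_11 rho(1)] / [1 - phi_11 rho(1)] = [0.0964 - (0.2024)(0.2024)] / [1 - (0.2024)(0.2024)]
         = 0.05543424 / 0.95903424 = 0.057802.
  Update: phi_21 = phi_11 - phi_22 phi_11 = 0.2024 - (0.057802)(0.2024) = 0.190701.
Step k = 3:
  phi_33 = [rho(3) - phi_21 rho(2) - phi_22 rho(1)] / [1 - phi_21 rho(1) - phi_22 rho(2)]
    numerator   = 0.1744 - (0.190701)(0.0964) - (0.057802)(0.2024) = 0.14431728
    denominator = 1 - (0.190701)(0.2024) - (0.057802)(0.0964) = 0.95583002
  phi_33 = 0.14431728 / 0.95583002 = 0.151.
Therefore phi_{33} = 0.1510.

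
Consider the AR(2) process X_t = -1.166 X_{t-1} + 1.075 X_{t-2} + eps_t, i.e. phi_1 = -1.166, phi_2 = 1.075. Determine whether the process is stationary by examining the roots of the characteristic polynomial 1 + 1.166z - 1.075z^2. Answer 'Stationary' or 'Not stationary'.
\text{Not stationary}

The AR(p) characteristic polynomial is P(z) = 1 + 1.166z - 1.075z^2.
Stationarity requires all roots to lie outside the unit circle, i.e. |z| > 1 for every root.
Set 1 + (1.166) z + (-1.075) z^2 = 0, i.e. a z^2 + b z + c = 0 with a = -1.075, b = 1.166, c = 1.
Discriminant D = b^2 - 4ac = (1.166)^2 - 4*(-1.075)*1 = 1.359556 - (-4.3) = 5.659556.
D >= 0, so the roots are real: z = (-b +/- sqrt(D)) / (2a) = (-1.166 +/- 2.378982) / (-2.15).
  z_1 = (-1.166 + 2.378982) / (-2.15) = -0.5642,   |z_1| = 0.5642.
  z_2 = (-1.166 - 2.378982) / (-2.15) = 1.6488,   |z_2| = 1.6488.
Moduli of all roots: 0.5642, 1.6488.
All moduli strictly greater than 1? No.
Verdict: Not stationary.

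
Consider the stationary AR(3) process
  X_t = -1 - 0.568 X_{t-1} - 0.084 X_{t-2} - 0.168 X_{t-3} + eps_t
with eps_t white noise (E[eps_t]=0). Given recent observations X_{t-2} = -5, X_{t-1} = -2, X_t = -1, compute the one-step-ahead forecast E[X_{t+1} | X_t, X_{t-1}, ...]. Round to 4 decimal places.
E[X_{t+1} \mid \mathcal F_t] = 0.5760

For an AR(p) model X_t = c + sum_i phi_i X_{t-i} + eps_t, the
one-step-ahead conditional mean is
  E[X_{t+1} | X_t, ...] = c + sum_i phi_i X_{t+1-i}.
Substitute known values:
  E[X_{t+1} | ...] = -1 + (-0.568) * (-1) + (-0.084) * (-2) + (-0.168) * (-5)
                   = 0.5760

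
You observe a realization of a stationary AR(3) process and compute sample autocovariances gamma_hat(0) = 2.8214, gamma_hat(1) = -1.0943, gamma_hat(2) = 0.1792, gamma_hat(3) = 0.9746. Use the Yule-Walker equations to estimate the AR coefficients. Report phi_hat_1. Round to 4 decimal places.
\hat\phi_{1} = -0.3870

The Yule-Walker equations for an AR(p) process read, in matrix form,
  Gamma_p phi = r_p,   with   (Gamma_p)_{ij} = gamma(|i - j|),
                       (r_p)_i = gamma(i),   i,j = 1..p.
Substitute the sample gammas (Toeplitz matrix and right-hand side of size 3):
  Gamma_p = [[2.8214, -1.0943, 0.1792], [-1.0943, 2.8214, -1.0943], [0.1792, -1.0943, 2.8214]]
  r_p     = [-1.0943, 0.1792, 0.9746]
Written out (R1..R3):
  (R1) 2.8214 phi_1 - 1.0943 phi_2 + 0.1792 phi_3 = -1.0943
  (R2) -1.0943 phi_1 + 2.8214 phi_2 - 1.0943 phi_3 = 0.1792
  (R3) 0.1792 phi_1 - 1.0943 phi_2 + 2.8214 phi_3 = 0.9746
Gaussian elimination:
  R2 <- R2 - (-1.0943/2.8214) R1 = R2 - (-0.387857) R1:  2.396968 phi_2 - 1.024796 phi_3 = -0.245232
  R3 <- R3 - (0.1792/2.8214) R1 = R3 - (0.063515) R1:  -1.024796 phi_2 + 2.810018 phi_3 = 1.044104
  R3 <- R3 - (-1.024796/2.396968) R2 = R3 - (-0.427538) R2:  2.371878 phi_3 = 0.939258
Back-substitution:
  phi_hat_3 = 0.939258 / 2.371878 = 0.395997
  phi_hat_2 = (-0.245232 - (-1.024796)(0.395997)) / 2.396968 = 0.066995
  phi_hat_1 = (-1.0943 - (-1.0943)(0.066995) - (0.1792)(0.395997)) / 2.8214 = -0.387024
So phi_hat = [-0.3870, 0.0670, 0.3960].
Therefore phi_hat_1 = -0.3870.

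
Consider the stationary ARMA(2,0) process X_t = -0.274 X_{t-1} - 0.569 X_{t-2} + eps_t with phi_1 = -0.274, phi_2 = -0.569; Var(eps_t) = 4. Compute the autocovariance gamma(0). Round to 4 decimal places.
\gamma(0) = 6.1011

Multiply the model equation by X_{t-k} and take expectations. With theta_0 = psi_0 = 1 and psi_j the MA(infinity) weights, this gives
  gamma(k) - sum_i phi_i gamma(k-i) = c_k,
  c_k = sigma^2 * sum_{j=k..q} theta_j psi_{j-k}   (c_k = 0 for k > q),
using gamma(-m) = gamma(m).
Pure AR (q = 0): c_0 = sigma^2 = 4, c_k = 0 for k >= 1.
Equations for k = 0, 1, 2 (AR order 2, c_2 = 0):
  (E0) gamma(0) = phi_1 gamma(1) + phi_2 gamma(2) + c_0
  (E1) gamma(1) = phi_1 gamma(0) + phi_2 gamma(1) + c_1
  (E2) gamma(2) = phi_1 gamma(1) + phi_2 gamma(0)
From (E1): gamma(1) = A gamma(0) + B with
  A = phi_1 / (1 - phi_2) = -0.274 / 1.569 = -0.174634,   B = c_1 / (1 - phi_2) = 0 / 1.569 = 0.
Insert (E2) into (E0): gamma(0) (1 - phi_2^2) = phi_1 (1 + phi_2) gamma(1) + c_0.
  phi_1 (1 + phi_2) = (-0.274)(0.431) = -0.118094,   1 - phi_2^2 = 0.676239.
Replace gamma(1) by A gamma(0) + B and collect gamma(0):
  gamma(0) [0.676239 - (-0.118094)(-0.174634)] = c_0 = 4
  gamma(0) * 0.655616 = 4
  gamma(0) = 4 / 0.655616 = 6.101134.
Therefore gamma(0) = 6.1011 (to 4 decimal places).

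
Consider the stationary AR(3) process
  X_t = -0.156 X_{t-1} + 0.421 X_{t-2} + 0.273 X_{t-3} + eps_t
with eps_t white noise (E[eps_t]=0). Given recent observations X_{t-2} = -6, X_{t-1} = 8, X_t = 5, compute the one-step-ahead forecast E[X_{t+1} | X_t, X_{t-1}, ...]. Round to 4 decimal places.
E[X_{t+1} \mid \mathcal F_t] = 0.9500

For an AR(p) model X_t = c + sum_i phi_i X_{t-i} + eps_t, the
one-step-ahead conditional mean is
  E[X_{t+1} | X_t, ...] = c + sum_i phi_i X_{t+1-i}.
Substitute known values:
  E[X_{t+1} | ...] = (-0.156) * (5) + (0.421) * (8) + (0.273) * (-6)
                   = 0.9500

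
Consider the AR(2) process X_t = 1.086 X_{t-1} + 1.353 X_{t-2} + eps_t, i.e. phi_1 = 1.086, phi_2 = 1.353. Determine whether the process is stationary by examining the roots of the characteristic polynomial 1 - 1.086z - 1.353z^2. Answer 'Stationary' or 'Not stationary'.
\text{Not stationary}

The AR(p) characteristic polynomial is P(z) = 1 - 1.086z - 1.353z^2.
Stationarity requires all roots to lie outside the unit circle, i.e. |z| > 1 for every root.
Set 1 + (-1.086) z + (-1.353) z^2 = 0, i.e. a z^2 + b z + c = 0 with a = -1.353, b = -1.086, c = 1.
Discriminant D = b^2 - 4ac = (-1.086)^2 - 4*(-1.353)*1 = 1.179396 - (-5.412) = 6.591396.
D >= 0, so the roots are real: z = (-b +/- sqrt(D)) / (2a) = (1.086 +/- 2.567371) / (-2.706).
  z_1 = (1.086 + 2.567371) / (-2.706) = -1.3501,   |z_1| = 1.3501.
  z_2 = (1.086 - 2.567371) / (-2.706) = 0.5474,   |z_2| = 0.5474.
Moduli of all roots: 1.3501, 0.5474.
All moduli strictly greater than 1? No.
Verdict: Not stationary.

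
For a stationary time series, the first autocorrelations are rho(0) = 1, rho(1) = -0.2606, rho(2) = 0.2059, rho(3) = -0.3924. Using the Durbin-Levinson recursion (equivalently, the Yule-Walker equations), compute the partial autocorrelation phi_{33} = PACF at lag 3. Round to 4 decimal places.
\phi_{33} = -0.3380

The PACF at lag k is phi_{kk}, the last component of the solution
to the Yule-Walker system G_k phi = r_k where
  (G_k)_{ij} = rho(|i - j|), (r_k)_i = rho(i), i,j = 1..k.
Equivalently, Durbin-Levinson gives phi_{kk} iteratively:
  phi_{11} = rho(1)
  phi_{kk} = [rho(k) - sum_{j=1..k-1} phi_{k-1,j} rho(k-j)]
            / [1 - sum_{j=1..k-1} phi_{k-1,j} rho(j)],
  phi_{k,j} = phi_{k-1,j} - phi_{kk} phi_{k-1,k-j},  j = 1..k-1.
Step k = 1:
  phi_11 = rho(1) = -0.2606.
Step k = 2:
  phi_22 = [rho(2) - phi_11 rho(1)] / [1 - phi_11 rho(1)] = [0.2059 - (-0.2606)(-0.2606)] / [1 - (-0.2606)(-0.2606)]
         = 0.13798764 / 0.93208764 = 0.148041.
  Update: phi_21 = phi_11 - phi_22 phi_11 = -0.2606 - (0.148041)(-0.2606) = -0.22202.
Step k = 3:
  phi_33 = [rho(3) - phi_21 rho(2) - phi_22 rho(1)] / [1 - phi_21 rho(1) - phi_22 rho(2)]
    numerator   = -0.3924 - (-0.22202)(0.2059) - (0.148041)(-0.2606) = -0.30810639
    denominator = 1 - (-0.22202)(-0.2606) - (0.148041)(0.2059) = 0.91165974
  phi_33 = -0.30810639 / 0.91165974 = -0.338.
Therefore phi_{33} = -0.3380.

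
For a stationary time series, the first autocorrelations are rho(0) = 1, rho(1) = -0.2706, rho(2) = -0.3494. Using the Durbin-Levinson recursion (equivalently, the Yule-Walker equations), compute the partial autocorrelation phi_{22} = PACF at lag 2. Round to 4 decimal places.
\phi_{22} = -0.4560

The PACF at lag k is phi_{kk}, the last component of the solution
to the Yule-Walker system G_k phi = r_k where
  (G_k)_{ij} = rho(|i - j|), (r_k)_i = rho(i), i,j = 1..k.
Equivalently, Durbin-Levinson gives phi_{kk} iteratively:
  phi_{11} = rho(1)
  phi_{kk} = [rho(k) - sum_{j=1..k-1} phi_{k-1,j} rho(k-j)]
            / [1 - sum_{j=1..k-1} phi_{k-1,j} rho(j)],
  phi_{k,j} = phi_{k-1,j} - phi_{kk} phi_{k-1,k-j},  j = 1..k-1.
Step k = 1:
  phi_11 = rho(1) = -0.2706.
Step k = 2:
  phi_22 = [rho(2) - phi_11 rho(1)] / [1 - phi_11 rho(1)] = [-0.3494 - (-0.2706)(-0.2706)] / [1 - (-0.2706)(-0.2706)]
         = -0.42262436 / 0.92677564 = -0.456.
Therefore phi_{22} = -0.4560.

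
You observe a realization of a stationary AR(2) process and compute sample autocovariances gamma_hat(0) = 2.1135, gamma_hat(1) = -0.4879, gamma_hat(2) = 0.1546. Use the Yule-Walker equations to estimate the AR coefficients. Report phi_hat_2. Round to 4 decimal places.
\hat\phi_{2} = 0.0210

The Yule-Walker equations for an AR(p) process read, in matrix form,
  Gamma_p phi = r_p,   with   (Gamma_p)_{ij} = gamma(|i - j|),
                       (r_p)_i = gamma(i),   i,j = 1..p.
Substitute the sample gammas (Toeplitz matrix and right-hand side of size 2):
  Gamma_p = [[2.1135, -0.4879], [-0.4879, 2.1135]]
  r_p     = [-0.4879, 0.1546]
Written out:
  2.1135 phi_1 - 0.4879 phi_2 = -0.4879
  -0.4879 phi_1 + 2.1135 phi_2 = 0.1546
Solve by Cramer's rule:
  det = gamma(0)^2 - gamma(1)^2 = (2.1135)^2 - (-0.4879)^2 = 4.46688225 - 0.23804641 = 4.22883584
  phi_hat_1 = [gamma(1) gamma(0) - gamma(1) gamma(2)] / det = [(-0.4879)(2.1135) - (-0.4879)(0.1546)] / 4.22883584 = -0.95574731 / 4.22883584 = -0.226
  phi_hat_2 = [gamma(0) gamma(2) - gamma(1)^2] / det = [(2.1135)(0.1546) - (-0.4879)^2] / 4.22883584 = 0.08870069 / 4.22883584 = 0.021
So phi_hat = [-0.2260, 0.0210].
Therefore phi_hat_2 = 0.0210.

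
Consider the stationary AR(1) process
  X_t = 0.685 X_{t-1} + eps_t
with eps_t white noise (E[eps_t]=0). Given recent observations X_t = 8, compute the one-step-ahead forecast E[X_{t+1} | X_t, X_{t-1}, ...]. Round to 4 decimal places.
E[X_{t+1} \mid \mathcal F_t] = 5.4800

For an AR(p) model X_t = c + sum_i phi_i X_{t-i} + eps_t, the
one-step-ahead conditional mean is
  E[X_{t+1} | X_t, ...] = c + sum_i phi_i X_{t+1-i}.
Substitute known values:
  E[X_{t+1} | ...] = (0.685) * (8)
                   = 5.4800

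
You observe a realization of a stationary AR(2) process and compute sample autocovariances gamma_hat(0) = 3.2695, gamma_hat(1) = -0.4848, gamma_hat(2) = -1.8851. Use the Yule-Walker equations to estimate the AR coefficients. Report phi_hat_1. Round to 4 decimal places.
\hat\phi_{1} = -0.2390

The Yule-Walker equations for an AR(p) process read, in matrix form,
  Gamma_p phi = r_p,   with   (Gamma_p)_{ij} = gamma(|i - j|),
                       (r_p)_i = gamma(i),   i,j = 1..p.
Substitute the sample gammas (Toeplitz matrix and right-hand side of size 2):
  Gamma_p = [[3.2695, -0.4848], [-0.4848, 3.2695]]
  r_p     = [-0.4848, -1.8851]
Written out:
  3.2695 phi_1 - 0.4848 phi_2 = -0.4848
  -0.4848 phi_1 + 3.2695 phi_2 = -1.8851
Solve by Cramer's rule:
  det = gamma(0)^2 - gamma(1)^2 = (3.2695)^2 - (-0.4848)^2 = 10.68963025 - 0.23503104 = 10.45459921
  phi_hat_1 = [gamma(1) gamma(0) - gamma(1) gamma(2)] / det = [(-0.4848)(3.2695) - (-0.4848)(-1.8851)] / 10.45459921 = -2.49895008 / 10.45459921 = -0.239
  phi_hat_2 = [gamma(0) gamma(2) - gamma(1)^2] / det = [(3.2695)(-1.8851) - (-0.4848)^2] / 10.45459921 = -6.39836549 / 10.45459921 = -0.612
So phi_hat = [-0.2390, -0.6120].
Therefore phi_hat_1 = -0.2390.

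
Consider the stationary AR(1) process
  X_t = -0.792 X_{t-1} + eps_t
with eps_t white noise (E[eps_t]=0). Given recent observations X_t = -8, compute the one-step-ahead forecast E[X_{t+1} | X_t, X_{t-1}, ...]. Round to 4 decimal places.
E[X_{t+1} \mid \mathcal F_t] = 6.3360

For an AR(p) model X_t = c + sum_i phi_i X_{t-i} + eps_t, the
one-step-ahead conditional mean is
  E[X_{t+1} | X_t, ...] = c + sum_i phi_i X_{t+1-i}.
Substitute known values:
  E[X_{t+1} | ...] = (-0.792) * (-8)
                   = 6.3360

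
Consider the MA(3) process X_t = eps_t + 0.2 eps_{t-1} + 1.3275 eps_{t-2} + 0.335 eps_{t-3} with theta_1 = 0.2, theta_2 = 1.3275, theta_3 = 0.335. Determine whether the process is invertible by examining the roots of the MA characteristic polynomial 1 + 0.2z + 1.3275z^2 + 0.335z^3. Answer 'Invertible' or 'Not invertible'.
\text{Not invertible}

The MA(q) characteristic polynomial is P(z) = 1 + 0.2z + 1.3275z^2 + 0.335z^3.
Invertibility requires all roots to lie outside the unit circle, i.e. |z| > 1 for every root.
Degree 3: look for a simple real root z0 first, then factor out (1 - z/z0) and solve the remaining quadratic.
Testing z0 = -4: P(-4) = 1 + (0.2)(-4) + (1.3275)(-4)^2 + (0.335)(-4)^3
  = 1 + (-0.8) + (21.24) + (-21.44) = 0.  So z_0 = -4 is a root, |z_0| = 4.
Divide out the factor (1 + 0.25 z) = (1 - z/z0) (since 1/z0 = -0.25):
  P(z) = (1 + 0.25 z)(1 + (-0.05) z + (1.34) z^2)
  [check: z-coef -0.05 - (-0.25) = 0.2; z^2-coef 1.34 - (-0.25)(-0.05) = 1.3275; z^3-coef -(-0.25)(1.34) = 0.335.]
Remaining roots from the quadratic factor 1 + (-0.05) z + (1.34) z^2:
  Set 1 + (-0.05) z + (1.34) z^2 = 0, i.e. a z^2 + b z + c = 0 with a = 1.34, b = -0.05, c = 1.
  Discriminant D = b^2 - 4ac = (-0.05)^2 - 4*(1.34)*1 = 0.0025 - (5.36) = -5.3575.
  D < 0, so the roots are the complex-conjugate pair z = (-b +/- i sqrt(-D)) / (2a) = 0.0187 +/- 0.8637i.
  For a conjugate pair |z|^2 = z * conj(z) = (product of roots) = c/a = 1/(1.34) = 0.746269, so |z| = sqrt(0.746269) = 0.8639 for both roots.
Moduli of all roots: 4.0000, 0.8639, 0.8639.
All moduli strictly greater than 1? No.
Verdict: Not invertible.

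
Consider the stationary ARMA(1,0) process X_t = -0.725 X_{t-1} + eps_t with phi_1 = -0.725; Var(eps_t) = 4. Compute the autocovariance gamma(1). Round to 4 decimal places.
\gamma(1) = -6.1133

Multiply the model equation by X_{t-k} and take expectations. With theta_0 = psi_0 = 1 and psi_j the MA(infinity) weights, this gives
  gamma(k) - sum_i phi_i gamma(k-i) = c_k,
  c_k = sigma^2 * sum_{j=k..q} theta_j psi_{j-k}   (c_k = 0 for k > q),
using gamma(-m) = gamma(m).
Pure AR (q = 0): c_0 = sigma^2 = 4, c_k = 0 for k >= 1.
Equations for k = 0 and k = 1 (AR order 1):
  gamma(0) = phi_1 gamma(1) + c_0
  gamma(1) = phi_1 gamma(0) + c_1
Substituting the second into the first: gamma(0) (1 - phi_1^2) = c_0 + phi_1 c_1, so
  gamma(0) = c_0 / (1 - phi_1^2) = 4 / (1 - (-0.725)^2) = 4 / 0.474375 = 8.432148.
  gamma(1) = phi_1 gamma(0) = (-0.725)(8.432148) = -6.113307.
Therefore gamma(1) = -6.1133 (to 4 decimal places).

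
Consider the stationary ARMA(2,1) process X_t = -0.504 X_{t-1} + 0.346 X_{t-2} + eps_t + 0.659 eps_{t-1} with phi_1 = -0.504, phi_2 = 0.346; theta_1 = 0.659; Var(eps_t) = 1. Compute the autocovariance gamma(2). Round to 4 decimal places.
\gamma(2) = 0.3520

Multiply the model equation by X_{t-k} and take expectations. With theta_0 = psi_0 = 1 and psi_j the MA(infinity) weights, this gives
  gamma(k) - sum_i phi_i gamma(k-i) = c_k,
  c_k = sigma^2 * sum_{j=k..q} theta_j psi_{j-k}   (c_k = 0 for k > q),
using gamma(-m) = gamma(m).
psi-weights needed (psi_j = theta_j + sum_i phi_i psi_{j-i}):
  psi_1 = theta_1 + phi_1 = 0.659 + (-0.504) = 0.155
Right-hand sides:
  c_0 = sigma^2 (1 + theta_1 psi_1) = 1 * (1 + (0.659)(0.155)) = 1 * 1.102145 = 1.102145
  c_1 = sigma^2 theta_1 = 1 * (0.659) = 0.659
  c_2 = 0
Equations for k = 0, 1, 2 (AR order 2, c_2 = 0):
  (E0) gamma(0) = phi_1 gamma(1) + phi_2 gamma(2) + c_0
  (E1) gamma(1) = phi_1 gamma(0) + phi_2 gamma(1) + c_1
  (E2) gamma(2) = phi_1 gamma(1) + phi_2 gamma(0)
From (E1): gamma(1) = A gamma(0) + B with
  A = phi_1 / (1 - phi_2) = -0.504 / 0.654 = -0.770642,   B = c_1 / (1 - phi_2) = 0.659 / 0.654 = 1.007645.
Insert (E2) into (E0): gamma(0) (1 - phi_2^2) = phi_1 (1 + phi_2) gamma(1) + c_0.
  phi_1 (1 + phi_2) = (-0.504)(1.346) = -0.678384,   1 - phi_2^2 = 0.880284.
Replace gamma(1) by A gamma(0) + B and collect gamma(0):
  gamma(0) [0.880284 - (-0.678384)(-0.770642)] = (-0.678384)(1.007645) + 1.102145
  gamma(0) * 0.357493 = 0.418575
  gamma(0) = 0.418575 / 0.357493 = 1.170862.
  gamma(1) = A gamma(0) + B = (-0.770642)(1.170862) + (1.007645) = 0.10533.
  gamma(2) = phi_1 gamma(1) + phi_2 gamma(0) = (-0.504)(0.10533) + (0.346)(1.170862) = 0.352032.
Therefore gamma(2) = 0.3520 (to 4 decimal places).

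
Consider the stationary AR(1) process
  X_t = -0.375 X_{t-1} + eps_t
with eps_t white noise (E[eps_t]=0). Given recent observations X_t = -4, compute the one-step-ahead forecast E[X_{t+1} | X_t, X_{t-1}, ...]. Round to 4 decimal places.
E[X_{t+1} \mid \mathcal F_t] = 1.5000

For an AR(p) model X_t = c + sum_i phi_i X_{t-i} + eps_t, the
one-step-ahead conditional mean is
  E[X_{t+1} | X_t, ...] = c + sum_i phi_i X_{t+1-i}.
Substitute known values:
  E[X_{t+1} | ...] = (-0.375) * (-4)
                   = 1.5000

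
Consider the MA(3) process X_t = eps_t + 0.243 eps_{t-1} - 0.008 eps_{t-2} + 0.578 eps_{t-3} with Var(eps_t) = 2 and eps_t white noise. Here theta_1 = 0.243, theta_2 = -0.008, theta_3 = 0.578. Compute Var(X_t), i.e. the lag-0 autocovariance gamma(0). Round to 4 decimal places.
\gamma(0) = 2.7864

For an MA(q) process X_t = eps_t + sum_i theta_i eps_{t-i} with
Var(eps_t) = sigma^2, the variance is
  gamma(0) = sigma^2 * (1 + sum_i theta_i^2).
  sum_i theta_i^2 = (0.243)^2 + (-0.008)^2 + (0.578)^2 = 0.059049 + 0.000064 + 0.334084 = 0.393197.
  gamma(0) = 2 * (1 + 0.393197) = 2 * 1.393197 = 2.786394, which rounds to 2.7864.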